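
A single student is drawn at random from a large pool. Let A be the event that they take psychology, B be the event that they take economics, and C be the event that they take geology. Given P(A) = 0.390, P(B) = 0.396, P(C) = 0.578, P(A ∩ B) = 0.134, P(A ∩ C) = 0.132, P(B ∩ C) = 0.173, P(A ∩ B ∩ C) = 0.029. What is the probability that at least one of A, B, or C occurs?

By inclusion-exclusion,
P(A ∪ B ∪ C) = 0.390 + 0.396 + 0.578 − 0.134 − 0.132 − 0.173 + 0.029 = 0.954

0.954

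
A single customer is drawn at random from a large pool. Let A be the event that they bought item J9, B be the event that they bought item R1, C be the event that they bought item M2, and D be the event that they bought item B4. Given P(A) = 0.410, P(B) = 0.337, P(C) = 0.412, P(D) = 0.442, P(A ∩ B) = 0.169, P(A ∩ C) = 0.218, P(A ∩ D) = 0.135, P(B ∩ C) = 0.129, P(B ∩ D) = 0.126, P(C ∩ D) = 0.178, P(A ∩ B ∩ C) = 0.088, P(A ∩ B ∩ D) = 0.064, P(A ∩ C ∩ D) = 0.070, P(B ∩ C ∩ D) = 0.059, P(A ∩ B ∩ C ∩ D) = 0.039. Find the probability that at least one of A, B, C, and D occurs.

0.888

P(A ∪ B ∪ C ∪ D) = 0.410 + 0.337 + 0.412 + 0.442 − 0.169 − 0.218 − 0.135 − 0.129 − 0.126 − 0.178 + 0.088 + 0.064 + 0.070 + 0.059 − 0.039 = 0.888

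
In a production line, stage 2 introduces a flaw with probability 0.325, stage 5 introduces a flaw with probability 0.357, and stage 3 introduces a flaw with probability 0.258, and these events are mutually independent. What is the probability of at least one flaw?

P(none) = (1 − 0.325) × (1 − 0.357) × (1 − 0.258) = 0.675 × 0.643 × 0.742 = 0.32204655
P(at least one) = 1 − 0.32204655 = 0.67795345

0.67795345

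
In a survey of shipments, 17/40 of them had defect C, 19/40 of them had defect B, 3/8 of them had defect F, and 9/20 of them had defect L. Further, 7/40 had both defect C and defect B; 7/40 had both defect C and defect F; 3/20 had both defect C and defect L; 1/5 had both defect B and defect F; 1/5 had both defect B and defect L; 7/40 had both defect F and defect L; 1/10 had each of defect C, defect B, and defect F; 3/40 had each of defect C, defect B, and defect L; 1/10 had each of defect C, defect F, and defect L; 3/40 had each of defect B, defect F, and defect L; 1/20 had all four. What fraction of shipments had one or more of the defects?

19/20

P(≥1) = 17/40 + 19/40 + 3/8 + 9/20 − 7/40 − 7/40 − 3/20 − 1/5 − 1/5 − 7/40 + 1/10 + 3/40 + 1/10 + 3/40 − 1/20 = 19/20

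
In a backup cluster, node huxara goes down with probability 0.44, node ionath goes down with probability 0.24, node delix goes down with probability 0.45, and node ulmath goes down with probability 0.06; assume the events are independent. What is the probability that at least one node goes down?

Since the events are independent, P(none) is the product of the individual non-occurrence probabilities.
P(none) = (1 − 0.44) × (1 − 0.24) × (1 − 0.45) × (1 − 0.06) = 0.56 × 0.76 × 0.55 × 0.94 = 0.2200352
P(at least one) = 1 − 0.2200352 = 0.7799648

0.7799648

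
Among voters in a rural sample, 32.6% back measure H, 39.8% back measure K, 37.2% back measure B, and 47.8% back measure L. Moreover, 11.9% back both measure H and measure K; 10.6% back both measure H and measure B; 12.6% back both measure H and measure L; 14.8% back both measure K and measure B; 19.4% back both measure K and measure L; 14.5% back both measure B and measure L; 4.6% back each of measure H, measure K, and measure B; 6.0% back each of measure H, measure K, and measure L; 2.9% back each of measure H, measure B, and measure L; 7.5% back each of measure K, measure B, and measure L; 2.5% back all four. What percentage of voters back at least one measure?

Using inclusion–exclusion:
P(union) = 32.6 + 39.8 + 37.2 + 47.8 − 11.9 − 10.6 − 12.6 − 14.8 − 19.4 − 14.5 + 4.6 + 6.0 + 2.9 + 7.5 − 2.5 = 92.1%

92.1%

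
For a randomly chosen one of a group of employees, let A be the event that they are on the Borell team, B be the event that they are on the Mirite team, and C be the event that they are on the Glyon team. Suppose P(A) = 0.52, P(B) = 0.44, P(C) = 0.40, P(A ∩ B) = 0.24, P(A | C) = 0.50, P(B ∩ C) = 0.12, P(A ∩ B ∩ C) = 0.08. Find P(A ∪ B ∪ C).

P(A ∩ C) = P(C)·P(A|C) = 0.40 × 0.50 = 0.20
Inclusion–exclusion gives
P(A ∪ B ∪ C) = 0.52 + 0.44 + 0.40 − 0.24 − 0.20 − 0.12 + 0.08 = 0.88

0.88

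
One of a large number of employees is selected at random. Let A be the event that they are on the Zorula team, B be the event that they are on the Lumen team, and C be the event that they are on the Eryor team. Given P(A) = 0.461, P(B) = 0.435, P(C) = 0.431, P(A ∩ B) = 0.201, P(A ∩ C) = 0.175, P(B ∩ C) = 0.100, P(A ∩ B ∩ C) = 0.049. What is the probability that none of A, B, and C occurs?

0.100

By inclusion–exclusion:
P(A ∪ B ∪ C) = 0.461 + 0.435 + 0.431 − 0.201 − 0.175 − 0.100 + 0.049 = 0.900
P(none) = 1 − 0.900 = 0.100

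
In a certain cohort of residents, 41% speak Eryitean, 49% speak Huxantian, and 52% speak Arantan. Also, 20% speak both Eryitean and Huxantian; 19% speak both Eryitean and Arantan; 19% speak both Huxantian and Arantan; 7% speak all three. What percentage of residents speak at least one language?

91%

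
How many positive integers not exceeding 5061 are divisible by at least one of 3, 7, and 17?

By inclusion–exclusion:
1687 + 723 + 297 − 241 − 99 − 42 + 14 = 2339

2339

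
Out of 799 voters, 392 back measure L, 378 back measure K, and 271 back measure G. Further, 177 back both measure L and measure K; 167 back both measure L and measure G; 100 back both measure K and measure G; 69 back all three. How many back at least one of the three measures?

666

Inclusion–exclusion gives
N(≥1) = 392 + 378 + 271 − 177 − 167 − 100 + 69 = 666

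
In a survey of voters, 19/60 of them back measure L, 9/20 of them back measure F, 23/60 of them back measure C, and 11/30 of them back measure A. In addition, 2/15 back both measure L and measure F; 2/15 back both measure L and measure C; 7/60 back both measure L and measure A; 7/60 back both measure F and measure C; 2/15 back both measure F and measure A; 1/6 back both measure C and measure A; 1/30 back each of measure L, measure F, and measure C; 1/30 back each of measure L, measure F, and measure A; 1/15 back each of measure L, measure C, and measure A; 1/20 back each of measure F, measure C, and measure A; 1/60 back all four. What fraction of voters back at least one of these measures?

53/60

By inclusion-exclusion,
P(at least one) = 19/60 + 9/20 + 23/60 + 11/30 − 2/15 − 2/15 − 7/60 − 7/60 − 2/15 − 1/6 + 1/30 + 1/30 + 1/15 + 1/20 − 1/60 = 53/60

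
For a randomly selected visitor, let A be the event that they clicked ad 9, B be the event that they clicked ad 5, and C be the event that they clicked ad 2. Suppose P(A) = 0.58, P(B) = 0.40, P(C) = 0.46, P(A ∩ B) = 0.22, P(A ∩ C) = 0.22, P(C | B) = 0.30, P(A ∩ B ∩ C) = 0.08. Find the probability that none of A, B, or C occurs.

0.04

P(B ∩ C) = P(B)·P(C|B) = 0.40 × 0.30 = 0.12
P(A ∪ B ∪ C) = 0.58 + 0.40 + 0.46 − 0.22 − 0.22 − 0.12 + 0.08 = 0.96
P(none) = 1 − 0.96 = 0.04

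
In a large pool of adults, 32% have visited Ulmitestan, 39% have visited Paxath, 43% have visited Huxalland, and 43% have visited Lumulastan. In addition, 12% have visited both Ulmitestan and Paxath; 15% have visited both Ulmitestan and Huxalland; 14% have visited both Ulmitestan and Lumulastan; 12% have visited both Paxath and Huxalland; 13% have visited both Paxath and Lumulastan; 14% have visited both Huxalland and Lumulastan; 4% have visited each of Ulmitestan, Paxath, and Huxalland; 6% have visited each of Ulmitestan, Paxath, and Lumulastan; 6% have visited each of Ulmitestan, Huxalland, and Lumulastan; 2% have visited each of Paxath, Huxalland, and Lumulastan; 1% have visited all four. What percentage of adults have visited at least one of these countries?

P(at least one) = 32 + 39 + 43 + 43 − 12 − 15 − 14 − 12 − 13 − 14 + 4 + 6 + 6 + 2 − 1 = 94%

94%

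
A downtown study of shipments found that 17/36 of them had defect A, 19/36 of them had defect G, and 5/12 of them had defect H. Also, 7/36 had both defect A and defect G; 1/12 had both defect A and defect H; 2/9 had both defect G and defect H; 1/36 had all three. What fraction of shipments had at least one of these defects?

Inclusion–exclusion gives
P(≥1) = 17/36 + 19/36 + 5/12 − 7/36 − 1/12 − 2/9 + 1/36 = 17/18

17/18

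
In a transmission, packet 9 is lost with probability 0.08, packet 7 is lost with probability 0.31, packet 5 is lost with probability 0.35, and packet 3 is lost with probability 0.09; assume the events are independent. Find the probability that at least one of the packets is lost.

0.6245158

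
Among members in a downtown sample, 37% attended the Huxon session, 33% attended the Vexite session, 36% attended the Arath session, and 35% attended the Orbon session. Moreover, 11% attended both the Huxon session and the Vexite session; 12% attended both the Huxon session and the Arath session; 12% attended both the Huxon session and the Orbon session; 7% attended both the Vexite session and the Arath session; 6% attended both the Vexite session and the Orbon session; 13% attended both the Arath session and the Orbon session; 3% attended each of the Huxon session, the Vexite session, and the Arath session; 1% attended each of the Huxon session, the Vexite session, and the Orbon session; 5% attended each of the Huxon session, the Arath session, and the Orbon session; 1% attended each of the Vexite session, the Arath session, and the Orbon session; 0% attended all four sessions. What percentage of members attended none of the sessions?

By inclusion-exclusion,
P(≥1) = 37 + 33 + 36 + 35 − 11 − 12 − 12 − 7 − 6 − 13 + 3 + 1 + 5 + 1 − 0 = 90%
P(none) = 100% − 90% = 10%

10%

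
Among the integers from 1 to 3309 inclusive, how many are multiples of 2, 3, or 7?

2363

By inclusion–exclusion:
1654 + 1103 + 472 − 551 − 236 − 157 + 78 = 2363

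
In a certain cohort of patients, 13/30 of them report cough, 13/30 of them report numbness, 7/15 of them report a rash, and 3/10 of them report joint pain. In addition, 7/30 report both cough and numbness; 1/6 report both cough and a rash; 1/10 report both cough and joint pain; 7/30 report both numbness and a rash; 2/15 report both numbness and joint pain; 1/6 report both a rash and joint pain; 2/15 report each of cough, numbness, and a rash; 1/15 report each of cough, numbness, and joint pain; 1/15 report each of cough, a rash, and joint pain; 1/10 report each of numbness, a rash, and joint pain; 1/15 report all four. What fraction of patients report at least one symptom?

By inclusion–exclusion:
P(union) = 13/30 + 13/30 + 7/15 + 3/10 − 7/30 − 1/6 − 1/10 − 7/30 − 2/15 − 1/6 + 2/15 + 1/15 + 1/15 + 1/10 − 1/15 = 9/10

9/10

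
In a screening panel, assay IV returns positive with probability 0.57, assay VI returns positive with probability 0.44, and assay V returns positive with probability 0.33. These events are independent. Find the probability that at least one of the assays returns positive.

0.838664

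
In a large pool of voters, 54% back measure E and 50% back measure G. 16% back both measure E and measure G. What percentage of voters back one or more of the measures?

88%

Using inclusion–exclusion:
P(union) = 54 + 50 − 16 = 88%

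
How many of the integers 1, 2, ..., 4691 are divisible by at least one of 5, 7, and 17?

1662

Using inclusion–exclusion:
⌊4691/5⌋ + ⌊4691/7⌋ + ⌊4691/17⌋ − ⌊4691/35⌋ − ⌊4691/85⌋ − ⌊4691/119⌋ + ⌊4691/595⌋ = 938 + 670 + 275 − 134 − 55 − 39 + 7 = 1662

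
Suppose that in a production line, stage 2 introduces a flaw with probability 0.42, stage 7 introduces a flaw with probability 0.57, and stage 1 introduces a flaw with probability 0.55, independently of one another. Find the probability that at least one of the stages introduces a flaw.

P(none) = (1 − 0.42) × (1 − 0.57) × (1 − 0.55) = 0.58 × 0.43 × 0.45 = 0.11223
P(at least one) = 1 − 0.11223 = 0.88777

0.88777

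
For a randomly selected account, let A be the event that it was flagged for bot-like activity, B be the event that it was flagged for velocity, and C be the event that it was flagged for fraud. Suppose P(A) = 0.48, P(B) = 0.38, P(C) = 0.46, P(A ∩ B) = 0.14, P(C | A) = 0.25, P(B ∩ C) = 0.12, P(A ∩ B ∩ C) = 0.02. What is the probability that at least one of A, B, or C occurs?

0.96

P(A ∩ C) = P(A)·P(C|A) = 0.48 × 0.25 = 0.12
P(A ∪ B ∪ C) = 0.48 + 0.38 + 0.46 − 0.14 − 0.12 − 0.12 + 0.02 = 0.96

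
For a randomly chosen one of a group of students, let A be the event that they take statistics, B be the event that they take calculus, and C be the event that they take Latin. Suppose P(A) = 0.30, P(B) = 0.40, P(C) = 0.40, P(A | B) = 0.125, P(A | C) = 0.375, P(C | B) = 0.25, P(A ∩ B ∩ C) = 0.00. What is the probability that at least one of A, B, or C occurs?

P(A ∩ B) = P(B)·P(A|B) = 0.40 × 0.125 = 0.05
P(A ∩ C) = P(C)·P(A|C) = 0.40 × 0.375 = 0.15
P(B ∩ C) = P(B)·P(C|B) = 0.40 × 0.25 = 0.10
Apply inclusion-exclusion:
P(A ∪ B ∪ C) = 0.30 + 0.40 + 0.40 − 0.05 − 0.15 − 0.10 + 0.00 = 0.80

0.80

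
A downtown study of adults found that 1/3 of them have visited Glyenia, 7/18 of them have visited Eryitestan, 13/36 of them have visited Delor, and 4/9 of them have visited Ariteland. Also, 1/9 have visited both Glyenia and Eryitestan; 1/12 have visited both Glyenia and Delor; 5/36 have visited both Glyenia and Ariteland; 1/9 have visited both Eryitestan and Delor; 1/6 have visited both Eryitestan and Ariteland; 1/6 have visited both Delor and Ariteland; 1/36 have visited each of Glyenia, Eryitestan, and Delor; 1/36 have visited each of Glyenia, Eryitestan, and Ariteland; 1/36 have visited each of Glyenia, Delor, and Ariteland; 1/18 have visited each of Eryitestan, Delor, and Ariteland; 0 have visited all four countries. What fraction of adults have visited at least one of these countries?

8/9

P(at least one) = 1/3 + 7/18 + 13/36 + 4/9 − 1/9 − 1/12 − 5/36 − 1/9 − 1/6 − 1/6 + 1/36 + 1/36 + 1/36 + 1/18 − 0 = 8/9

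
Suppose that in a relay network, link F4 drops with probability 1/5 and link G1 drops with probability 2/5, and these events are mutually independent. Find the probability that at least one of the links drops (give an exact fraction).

13/25

P(none) = (1 − 1/5) × (1 − 2/5) = 4/5 × 3/5 = 12/25
P(at least one) = 1 − 12/25 = 13/25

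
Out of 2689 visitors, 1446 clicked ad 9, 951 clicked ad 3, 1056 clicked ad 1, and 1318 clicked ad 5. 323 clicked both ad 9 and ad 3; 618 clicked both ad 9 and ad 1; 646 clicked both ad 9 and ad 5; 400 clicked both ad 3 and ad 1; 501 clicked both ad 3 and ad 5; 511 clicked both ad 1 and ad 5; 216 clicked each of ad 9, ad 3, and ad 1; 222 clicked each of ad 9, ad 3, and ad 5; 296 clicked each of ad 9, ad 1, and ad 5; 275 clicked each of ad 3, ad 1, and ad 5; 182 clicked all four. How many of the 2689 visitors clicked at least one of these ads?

2599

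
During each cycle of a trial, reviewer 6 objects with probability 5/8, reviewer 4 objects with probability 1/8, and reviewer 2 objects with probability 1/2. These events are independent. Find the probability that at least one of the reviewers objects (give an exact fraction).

Independence gives P(none) = ∏(1 − pᵢ).
P(none) = (1 − 5/8) × (1 − 1/8) × (1 − 1/2) = 3/8 × 7/8 × 1/2 = 21/128
P(at least one) = 1 − 21/128 = 107/128

107/128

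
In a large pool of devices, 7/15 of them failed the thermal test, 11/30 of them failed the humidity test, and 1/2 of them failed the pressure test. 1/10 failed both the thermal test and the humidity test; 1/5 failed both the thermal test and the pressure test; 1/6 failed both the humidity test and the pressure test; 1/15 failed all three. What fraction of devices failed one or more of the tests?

By inclusion-exclusion,
P(union) = 7/15 + 11/30 + 1/2 − 1/10 − 1/5 − 1/6 + 1/15 = 14/15

14/15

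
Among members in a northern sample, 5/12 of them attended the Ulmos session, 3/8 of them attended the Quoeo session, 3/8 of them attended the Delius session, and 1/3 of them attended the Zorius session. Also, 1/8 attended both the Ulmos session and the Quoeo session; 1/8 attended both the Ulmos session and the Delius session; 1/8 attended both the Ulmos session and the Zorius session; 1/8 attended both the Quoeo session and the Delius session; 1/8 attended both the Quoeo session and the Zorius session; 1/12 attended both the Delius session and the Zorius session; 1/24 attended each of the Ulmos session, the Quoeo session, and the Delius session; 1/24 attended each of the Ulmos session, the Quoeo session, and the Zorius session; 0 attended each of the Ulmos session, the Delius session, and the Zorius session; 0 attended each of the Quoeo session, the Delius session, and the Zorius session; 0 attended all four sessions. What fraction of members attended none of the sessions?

1/8

P(at least one) = 5/12 + 3/8 + 3/8 + 1/3 − 1/8 − 1/8 − 1/8 − 1/8 − 1/8 − 1/12 + 1/24 + 1/24 + 0 + 0 − 0 = 7/8
P(none) = 1 − 7/8 = 1/8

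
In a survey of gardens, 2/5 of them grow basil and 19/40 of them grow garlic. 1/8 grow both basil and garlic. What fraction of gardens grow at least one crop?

3/4

By inclusion-exclusion,
P(union) = 2/5 + 19/40 − 1/8 = 3/4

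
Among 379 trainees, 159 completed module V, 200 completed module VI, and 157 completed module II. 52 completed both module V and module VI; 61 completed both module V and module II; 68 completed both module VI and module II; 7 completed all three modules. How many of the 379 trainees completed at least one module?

342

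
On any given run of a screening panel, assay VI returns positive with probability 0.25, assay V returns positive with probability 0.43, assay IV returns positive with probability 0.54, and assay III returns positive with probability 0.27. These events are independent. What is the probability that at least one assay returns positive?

P(none) = (1 − 0.25) × (1 − 0.43) × (1 − 0.54) × (1 − 0.27) = 0.75 × 0.57 × 0.46 × 0.73 = 0.1435545
P(at least one) = 1 − 0.1435545 = 0.8564455

0.8564455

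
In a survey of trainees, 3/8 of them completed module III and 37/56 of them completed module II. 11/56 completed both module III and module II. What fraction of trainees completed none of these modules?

By inclusion–exclusion:
P(union) = 3/8 + 37/56 − 11/56 = 47/56
P(none) = 1 − 47/56 = 9/56

9/56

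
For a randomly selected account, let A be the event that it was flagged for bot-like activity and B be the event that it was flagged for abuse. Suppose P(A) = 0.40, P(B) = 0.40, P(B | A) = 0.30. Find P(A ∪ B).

0.68

P(A ∩ B) = P(A)·P(B|A) = 0.40 × 0.30 = 0.12
Inclusion–exclusion gives
P(A ∪ B) = 0.40 + 0.40 − 0.12 = 0.68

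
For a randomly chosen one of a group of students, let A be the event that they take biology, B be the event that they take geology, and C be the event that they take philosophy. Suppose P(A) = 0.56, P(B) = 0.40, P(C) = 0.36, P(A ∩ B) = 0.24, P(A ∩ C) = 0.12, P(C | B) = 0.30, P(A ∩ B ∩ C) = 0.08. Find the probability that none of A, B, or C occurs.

P(B ∩ C) = P(B)·P(C|B) = 0.40 × 0.30 = 0.12
Using inclusion–exclusion:
P(A ∪ B ∪ C) = 0.56 + 0.40 + 0.36 − 0.24 − 0.12 − 0.12 + 0.08 = 0.92
P(none) = 1 − 0.92 = 0.08

0.08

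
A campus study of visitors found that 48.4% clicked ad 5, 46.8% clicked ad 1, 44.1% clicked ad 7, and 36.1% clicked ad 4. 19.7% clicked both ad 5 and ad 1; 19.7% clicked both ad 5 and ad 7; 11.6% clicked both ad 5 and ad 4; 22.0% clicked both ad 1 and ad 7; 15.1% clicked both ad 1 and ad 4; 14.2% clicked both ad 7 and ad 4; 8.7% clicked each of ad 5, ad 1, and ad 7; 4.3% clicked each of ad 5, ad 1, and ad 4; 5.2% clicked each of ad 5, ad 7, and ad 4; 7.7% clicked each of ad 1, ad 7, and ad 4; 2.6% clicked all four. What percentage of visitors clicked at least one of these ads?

Apply inclusion-exclusion:
P(union) = 48.4 + 46.8 + 44.1 + 36.1 − 19.7 − 19.7 − 11.6 − 22.0 − 15.1 − 14.2 + 8.7 + 4.3 + 5.2 + 7.7 − 2.6 = 96.4%

96.4%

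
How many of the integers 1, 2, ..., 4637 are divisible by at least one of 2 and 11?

2529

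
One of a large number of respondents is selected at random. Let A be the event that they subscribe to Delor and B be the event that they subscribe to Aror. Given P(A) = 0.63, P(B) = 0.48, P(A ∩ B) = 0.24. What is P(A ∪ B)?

0.87

Apply inclusion-exclusion:
P(A ∪ B) = 0.63 + 0.48 − 0.24 = 0.87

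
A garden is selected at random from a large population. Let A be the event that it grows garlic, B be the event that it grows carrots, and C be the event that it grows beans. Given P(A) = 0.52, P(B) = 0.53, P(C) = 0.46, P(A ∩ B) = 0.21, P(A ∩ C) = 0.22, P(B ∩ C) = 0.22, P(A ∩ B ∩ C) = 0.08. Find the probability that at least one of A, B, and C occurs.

P(A ∪ B ∪ C) = 0.52 + 0.53 + 0.46 − 0.21 − 0.22 − 0.22 + 0.08 = 0.94

0.94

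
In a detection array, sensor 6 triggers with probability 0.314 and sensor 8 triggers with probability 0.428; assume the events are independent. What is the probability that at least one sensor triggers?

0.607608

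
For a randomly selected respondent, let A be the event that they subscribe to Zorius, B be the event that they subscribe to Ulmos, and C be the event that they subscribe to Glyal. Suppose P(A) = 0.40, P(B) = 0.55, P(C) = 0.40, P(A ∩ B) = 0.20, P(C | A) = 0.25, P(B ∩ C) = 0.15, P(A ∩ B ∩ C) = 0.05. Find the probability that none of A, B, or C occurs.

0.05

P(A ∩ C) = P(A)·P(C|A) = 0.40 × 0.25 = 0.10
P(A ∪ B ∪ C) = 0.40 + 0.55 + 0.40 − 0.20 − 0.10 − 0.15 + 0.05 = 0.95
P(none) = 1 − 0.95 = 0.05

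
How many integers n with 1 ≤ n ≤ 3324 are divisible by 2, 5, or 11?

floor(3324/2) + floor(3324/5) + floor(3324/11) − floor(3324/10) − floor(3324/22) − floor(3324/55) + floor(3324/110) = 1662 + 664 + 302 − 332 − 151 − 60 + 30 = 2115

2115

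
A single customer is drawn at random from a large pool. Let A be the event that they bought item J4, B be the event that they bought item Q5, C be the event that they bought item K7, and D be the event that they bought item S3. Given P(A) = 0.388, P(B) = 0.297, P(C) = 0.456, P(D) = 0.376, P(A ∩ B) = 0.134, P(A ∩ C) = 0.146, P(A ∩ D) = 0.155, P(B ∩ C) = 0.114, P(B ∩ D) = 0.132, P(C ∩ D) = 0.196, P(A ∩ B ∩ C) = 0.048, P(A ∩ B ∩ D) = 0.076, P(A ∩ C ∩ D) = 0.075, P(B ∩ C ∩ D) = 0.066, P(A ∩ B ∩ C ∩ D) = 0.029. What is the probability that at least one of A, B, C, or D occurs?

0.876

P(A ∪ B ∪ C ∪ D) = 0.388 + 0.297 + 0.456 + 0.376 − 0.134 − 0.146 − 0.155 − 0.114 − 0.132 − 0.196 + 0.048 + 0.076 + 0.075 + 0.066 − 0.029 = 0.876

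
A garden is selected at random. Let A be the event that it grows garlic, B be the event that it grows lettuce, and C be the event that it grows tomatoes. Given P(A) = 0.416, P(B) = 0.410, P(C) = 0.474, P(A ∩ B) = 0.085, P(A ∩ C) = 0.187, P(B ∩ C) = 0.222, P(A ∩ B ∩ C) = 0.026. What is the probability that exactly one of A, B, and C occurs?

Using the inclusion–exclusion count for exactly one event:
P(exactly one) = 0.416 + 0.410 + 0.474 − 2·0.085 − 2·0.187 − 2·0.222 + 3·0.026 = 0.390

0.390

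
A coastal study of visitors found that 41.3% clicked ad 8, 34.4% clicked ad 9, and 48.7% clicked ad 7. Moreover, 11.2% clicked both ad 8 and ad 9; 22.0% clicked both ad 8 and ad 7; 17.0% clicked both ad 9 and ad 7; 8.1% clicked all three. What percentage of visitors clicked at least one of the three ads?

P(at least one) = 41.3 + 34.4 + 48.7 − 11.2 − 22.0 − 17.0 + 8.1 = 82.3%

82.3%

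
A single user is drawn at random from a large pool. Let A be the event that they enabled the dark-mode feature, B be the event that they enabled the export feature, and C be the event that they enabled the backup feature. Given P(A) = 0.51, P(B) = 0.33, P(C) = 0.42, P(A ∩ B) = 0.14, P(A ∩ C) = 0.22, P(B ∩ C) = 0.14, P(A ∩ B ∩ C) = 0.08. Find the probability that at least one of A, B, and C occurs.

By inclusion-exclusion,
P(A ∪ B ∪ C) = 0.51 + 0.33 + 0.42 − 0.14 − 0.22 − 0.14 + 0.08 = 0.84

0.84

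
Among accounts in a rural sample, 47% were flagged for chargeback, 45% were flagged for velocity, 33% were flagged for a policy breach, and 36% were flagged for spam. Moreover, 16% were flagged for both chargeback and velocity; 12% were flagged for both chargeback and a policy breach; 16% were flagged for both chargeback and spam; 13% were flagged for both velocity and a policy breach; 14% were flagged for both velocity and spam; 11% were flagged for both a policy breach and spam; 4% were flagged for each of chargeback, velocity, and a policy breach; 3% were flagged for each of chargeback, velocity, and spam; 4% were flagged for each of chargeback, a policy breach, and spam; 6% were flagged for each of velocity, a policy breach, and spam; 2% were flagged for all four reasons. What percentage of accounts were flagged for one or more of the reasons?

Using inclusion–exclusion:
P(union) = 47 + 45 + 33 + 36 − 16 − 12 − 16 − 13 − 14 − 11 + 4 + 3 + 4 + 6 − 2 = 94%

94%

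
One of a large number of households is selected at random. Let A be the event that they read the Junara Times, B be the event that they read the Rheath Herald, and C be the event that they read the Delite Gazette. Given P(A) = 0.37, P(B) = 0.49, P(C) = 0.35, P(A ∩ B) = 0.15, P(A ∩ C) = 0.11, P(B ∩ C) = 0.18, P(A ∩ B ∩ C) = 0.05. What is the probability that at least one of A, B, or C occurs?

0.82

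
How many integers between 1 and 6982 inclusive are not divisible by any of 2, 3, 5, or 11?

By inclusion–exclusion:
3491 + 2327 + 1396 + 634 − 1163 − 698 − 317 − 465 − 211 − 126 + 232 + 105 + 63 + 42 − 21 = 5289
6982 − 5289 = 1693

1693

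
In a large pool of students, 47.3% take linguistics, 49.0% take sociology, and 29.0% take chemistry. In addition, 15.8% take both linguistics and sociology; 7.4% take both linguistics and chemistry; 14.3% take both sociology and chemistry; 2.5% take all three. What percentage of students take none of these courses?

9.7%

P(union) = 47.3 + 49.0 + 29.0 − 15.8 − 7.4 − 14.3 + 2.5 = 90.3%
P(none) = 100% − 90.3% = 9.7%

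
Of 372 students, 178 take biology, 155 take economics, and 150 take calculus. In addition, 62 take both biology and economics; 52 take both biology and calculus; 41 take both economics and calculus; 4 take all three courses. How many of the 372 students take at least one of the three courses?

332

N(≥1) = 178 + 155 + 150 − 62 − 52 − 41 + 4 = 332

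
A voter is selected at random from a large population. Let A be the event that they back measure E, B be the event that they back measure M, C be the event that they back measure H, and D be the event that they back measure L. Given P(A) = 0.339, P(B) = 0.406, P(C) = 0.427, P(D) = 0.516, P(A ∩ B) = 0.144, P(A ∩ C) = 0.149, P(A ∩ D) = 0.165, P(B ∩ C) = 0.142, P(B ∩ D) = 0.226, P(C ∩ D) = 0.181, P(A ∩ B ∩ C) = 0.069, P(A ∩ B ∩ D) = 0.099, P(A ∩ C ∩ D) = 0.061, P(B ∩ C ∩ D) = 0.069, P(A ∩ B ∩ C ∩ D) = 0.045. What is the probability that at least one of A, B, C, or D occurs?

By inclusion-exclusion,
P(A ∪ B ∪ C ∪ D) = 0.339 + 0.406 + 0.427 + 0.516 − 0.144 − 0.149 − 0.165 − 0.142 − 0.226 − 0.181 + 0.069 + 0.099 + 0.061 + 0.069 − 0.045 = 0.934

0.934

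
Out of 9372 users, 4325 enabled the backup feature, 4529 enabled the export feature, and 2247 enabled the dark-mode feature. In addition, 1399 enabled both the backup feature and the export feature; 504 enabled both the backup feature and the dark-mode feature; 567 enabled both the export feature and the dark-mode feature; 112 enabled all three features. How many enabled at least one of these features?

8743

Using inclusion–exclusion:
|union| = 4325 + 4529 + 2247 − 1399 − 504 − 567 + 112 = 8743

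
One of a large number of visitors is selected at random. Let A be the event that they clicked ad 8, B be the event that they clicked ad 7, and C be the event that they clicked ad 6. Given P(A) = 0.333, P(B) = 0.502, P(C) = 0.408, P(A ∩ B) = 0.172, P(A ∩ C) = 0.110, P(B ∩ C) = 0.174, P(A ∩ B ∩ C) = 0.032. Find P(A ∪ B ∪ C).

0.819

Inclusion–exclusion gives
P(A ∪ B ∪ C) = 0.333 + 0.502 + 0.408 − 0.172 − 0.110 − 0.174 + 0.032 = 0.819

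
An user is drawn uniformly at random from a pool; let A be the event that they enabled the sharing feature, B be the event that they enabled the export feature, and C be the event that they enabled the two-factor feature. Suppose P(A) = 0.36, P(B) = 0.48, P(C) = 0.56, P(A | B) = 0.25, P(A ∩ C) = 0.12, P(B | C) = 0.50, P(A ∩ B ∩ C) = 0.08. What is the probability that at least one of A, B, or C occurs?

0.96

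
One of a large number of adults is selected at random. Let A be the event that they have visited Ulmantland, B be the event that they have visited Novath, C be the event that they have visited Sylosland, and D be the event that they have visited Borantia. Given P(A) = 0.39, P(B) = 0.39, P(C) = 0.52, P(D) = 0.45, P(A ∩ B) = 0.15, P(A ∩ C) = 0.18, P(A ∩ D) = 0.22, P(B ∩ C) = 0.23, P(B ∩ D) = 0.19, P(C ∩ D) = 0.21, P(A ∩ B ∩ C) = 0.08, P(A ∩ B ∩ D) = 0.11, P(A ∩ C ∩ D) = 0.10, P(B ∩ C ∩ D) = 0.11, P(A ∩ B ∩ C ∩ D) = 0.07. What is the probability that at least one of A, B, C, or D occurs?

0.90

P(A ∪ B ∪ C ∪ D) = 0.39 + 0.39 + 0.52 + 0.45 − 0.15 − 0.18 − 0.22 − 0.23 − 0.19 − 0.21 + 0.08 + 0.11 + 0.10 + 0.11 − 0.07 = 0.90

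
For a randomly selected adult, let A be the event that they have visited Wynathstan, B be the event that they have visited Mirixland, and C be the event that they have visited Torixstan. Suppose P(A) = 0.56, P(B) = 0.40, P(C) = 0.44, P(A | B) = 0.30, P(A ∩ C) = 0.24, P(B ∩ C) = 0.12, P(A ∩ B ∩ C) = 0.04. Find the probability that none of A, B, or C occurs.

0.04

P(A ∩ B) = P(B)·P(A|B) = 0.40 × 0.30 = 0.12
Apply inclusion-exclusion:
P(A ∪ B ∪ C) = 0.56 + 0.40 + 0.44 − 0.12 − 0.24 − 0.12 + 0.04 = 0.96
P(none) = 1 − 0.96 = 0.04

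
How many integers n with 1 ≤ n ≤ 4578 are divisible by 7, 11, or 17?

1221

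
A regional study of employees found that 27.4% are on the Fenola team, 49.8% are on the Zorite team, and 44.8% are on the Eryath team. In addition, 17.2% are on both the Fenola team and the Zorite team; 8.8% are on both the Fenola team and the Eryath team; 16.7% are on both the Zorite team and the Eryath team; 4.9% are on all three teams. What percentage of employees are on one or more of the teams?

84.2%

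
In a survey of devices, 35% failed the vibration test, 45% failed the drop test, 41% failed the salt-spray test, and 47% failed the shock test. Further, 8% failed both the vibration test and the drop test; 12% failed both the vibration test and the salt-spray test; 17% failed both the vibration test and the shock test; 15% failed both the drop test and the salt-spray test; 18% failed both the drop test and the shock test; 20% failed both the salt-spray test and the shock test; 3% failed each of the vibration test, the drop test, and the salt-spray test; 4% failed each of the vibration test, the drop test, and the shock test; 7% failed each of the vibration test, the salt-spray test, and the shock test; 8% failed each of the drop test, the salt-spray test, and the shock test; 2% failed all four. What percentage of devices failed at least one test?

98%

Apply inclusion-exclusion:
P(union) = 35 + 45 + 41 + 47 − 8 − 12 − 17 − 15 − 18 − 20 + 3 + 4 + 7 + 8 − 2 = 98%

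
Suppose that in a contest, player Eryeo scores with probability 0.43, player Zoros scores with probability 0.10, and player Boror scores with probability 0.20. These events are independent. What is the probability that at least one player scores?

0.5896

P(none) = (1 − 0.43) × (1 − 0.10) × (1 − 0.20) = 0.57 × 0.90 × 0.80 = 0.4104
P(at least one) = 1 − 0.4104 = 0.5896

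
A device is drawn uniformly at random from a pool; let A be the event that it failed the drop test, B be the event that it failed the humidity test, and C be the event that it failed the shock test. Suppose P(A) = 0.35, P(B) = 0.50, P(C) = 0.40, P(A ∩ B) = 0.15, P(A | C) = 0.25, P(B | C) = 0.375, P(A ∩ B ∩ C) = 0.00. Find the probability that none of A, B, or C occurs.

0.15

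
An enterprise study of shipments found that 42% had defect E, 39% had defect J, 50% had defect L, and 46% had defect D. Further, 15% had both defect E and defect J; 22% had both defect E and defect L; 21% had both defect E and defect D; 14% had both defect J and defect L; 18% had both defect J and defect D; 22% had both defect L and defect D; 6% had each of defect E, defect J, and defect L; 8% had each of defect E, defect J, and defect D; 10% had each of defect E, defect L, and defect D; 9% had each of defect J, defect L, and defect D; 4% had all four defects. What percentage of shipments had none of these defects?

6%

P(at least one) = 42 + 39 + 50 + 46 − 15 − 22 − 21 − 14 − 18 − 22 + 6 + 8 + 10 + 9 − 4 = 94%
P(none) = 100% − 94% = 6%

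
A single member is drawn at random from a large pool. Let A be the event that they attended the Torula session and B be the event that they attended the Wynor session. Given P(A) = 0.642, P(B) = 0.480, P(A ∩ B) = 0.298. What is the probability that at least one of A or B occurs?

P(A ∪ B) = 0.642 + 0.480 − 0.298 = 0.824

0.824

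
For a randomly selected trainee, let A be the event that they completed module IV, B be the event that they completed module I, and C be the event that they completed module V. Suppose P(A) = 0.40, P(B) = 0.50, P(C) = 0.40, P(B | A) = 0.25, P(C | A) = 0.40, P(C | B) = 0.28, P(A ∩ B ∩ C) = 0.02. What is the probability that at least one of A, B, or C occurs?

P(A ∩ B) = P(A)·P(B|A) = 0.40 × 0.25 = 0.10
P(A ∩ C) = P(A)·P(C|A) = 0.40 × 0.40 = 0.16
P(B ∩ C) = P(B)·P(C|B) = 0.50 × 0.28 = 0.14
P(A ∪ B ∪ C) = 0.40 + 0.50 + 0.40 − 0.10 − 0.16 − 0.14 + 0.02 = 0.92

0.92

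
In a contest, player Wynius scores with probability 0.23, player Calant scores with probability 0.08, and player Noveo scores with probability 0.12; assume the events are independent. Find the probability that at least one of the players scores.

Independence gives P(none) = ∏(1 − pᵢ).
P(none) = (1 − 0.23) × (1 − 0.08) × (1 − 0.12) = 0.77 × 0.92 × 0.88 = 0.623392
P(at least one) = 1 − 0.623392 = 0.376608

0.376608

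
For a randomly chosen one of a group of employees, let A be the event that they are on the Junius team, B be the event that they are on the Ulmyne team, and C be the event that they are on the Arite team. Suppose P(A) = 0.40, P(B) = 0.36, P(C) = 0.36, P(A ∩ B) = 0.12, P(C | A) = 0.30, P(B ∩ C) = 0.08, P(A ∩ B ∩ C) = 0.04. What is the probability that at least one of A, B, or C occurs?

P(A ∩ C) = P(A)·P(C|A) = 0.40 × 0.30 = 0.12
Apply inclusion-exclusion:
P(A ∪ B ∪ C) = 0.40 + 0.36 + 0.36 − 0.12 − 0.12 − 0.08 + 0.04 = 0.84

0.84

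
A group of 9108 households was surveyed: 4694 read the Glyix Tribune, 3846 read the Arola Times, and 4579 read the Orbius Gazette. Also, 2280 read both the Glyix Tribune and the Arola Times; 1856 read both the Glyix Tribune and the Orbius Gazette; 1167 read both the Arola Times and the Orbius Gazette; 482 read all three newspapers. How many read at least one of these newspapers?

|union| = 4694 + 3846 + 4579 − 2280 − 1856 − 1167 + 482 = 8298

8298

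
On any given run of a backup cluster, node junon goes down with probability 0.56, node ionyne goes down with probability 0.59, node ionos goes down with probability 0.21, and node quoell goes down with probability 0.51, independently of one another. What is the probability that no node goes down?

P(none) = (1 − 0.56) × (1 − 0.59) × (1 − 0.21) × (1 − 0.51) = 0.44 × 0.41 × 0.79 × 0.49 = 0.06983284

0.06983284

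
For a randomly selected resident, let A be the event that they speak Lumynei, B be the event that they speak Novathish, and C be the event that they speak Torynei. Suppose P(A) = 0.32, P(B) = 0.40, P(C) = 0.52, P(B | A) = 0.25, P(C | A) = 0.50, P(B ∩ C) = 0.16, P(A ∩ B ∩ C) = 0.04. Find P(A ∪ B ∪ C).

0.88

P(A ∩ B) = P(A)·P(B|A) = 0.32 × 0.25 = 0.08
P(A ∩ C) = P(A)·P(C|A) = 0.32 × 0.50 = 0.16
By inclusion–exclusion:
P(A ∪ B ∪ C) = 0.32 + 0.40 + 0.52 − 0.08 − 0.16 − 0.16 + 0.04 = 0.88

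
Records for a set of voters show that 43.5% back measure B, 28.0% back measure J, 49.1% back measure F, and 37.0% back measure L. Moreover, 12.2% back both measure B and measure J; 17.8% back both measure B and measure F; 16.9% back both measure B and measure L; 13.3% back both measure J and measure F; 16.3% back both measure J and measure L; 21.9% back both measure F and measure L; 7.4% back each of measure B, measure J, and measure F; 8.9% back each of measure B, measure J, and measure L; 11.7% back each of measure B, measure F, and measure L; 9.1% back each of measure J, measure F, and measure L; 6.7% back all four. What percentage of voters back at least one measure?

89.6%

P(≥1) = 43.5 + 28.0 + 49.1 + 37.0 − 12.2 − 17.8 − 16.9 − 13.3 − 16.3 − 21.9 + 7.4 + 8.9 + 11.7 + 9.1 − 6.7 = 89.6%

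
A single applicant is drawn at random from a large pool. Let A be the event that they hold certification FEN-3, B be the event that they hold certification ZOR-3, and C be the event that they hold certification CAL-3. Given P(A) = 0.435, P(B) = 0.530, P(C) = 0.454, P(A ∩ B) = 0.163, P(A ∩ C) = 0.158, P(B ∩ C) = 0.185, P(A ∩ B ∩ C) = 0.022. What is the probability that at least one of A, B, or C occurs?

By inclusion–exclusion:
P(A ∪ B ∪ C) = 0.435 + 0.530 + 0.454 − 0.163 − 0.158 − 0.185 + 0.022 = 0.935

0.935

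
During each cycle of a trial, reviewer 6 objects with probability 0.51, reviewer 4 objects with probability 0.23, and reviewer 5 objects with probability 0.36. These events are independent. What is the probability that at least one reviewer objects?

P(none) = (1 − 0.51) × (1 − 0.23) × (1 − 0.36) = 0.49 × 0.77 × 0.64 = 0.241472
P(at least one) = 1 − 0.241472 = 0.758528

0.758528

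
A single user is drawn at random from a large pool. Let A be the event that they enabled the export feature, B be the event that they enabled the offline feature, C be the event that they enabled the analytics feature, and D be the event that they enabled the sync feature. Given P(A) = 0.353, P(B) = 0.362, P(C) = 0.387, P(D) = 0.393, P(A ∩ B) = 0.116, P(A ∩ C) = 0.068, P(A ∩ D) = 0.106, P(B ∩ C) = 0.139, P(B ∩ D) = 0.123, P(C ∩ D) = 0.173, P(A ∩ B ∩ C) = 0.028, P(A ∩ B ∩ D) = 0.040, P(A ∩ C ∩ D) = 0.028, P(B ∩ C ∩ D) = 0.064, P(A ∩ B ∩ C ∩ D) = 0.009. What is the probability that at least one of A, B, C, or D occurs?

0.921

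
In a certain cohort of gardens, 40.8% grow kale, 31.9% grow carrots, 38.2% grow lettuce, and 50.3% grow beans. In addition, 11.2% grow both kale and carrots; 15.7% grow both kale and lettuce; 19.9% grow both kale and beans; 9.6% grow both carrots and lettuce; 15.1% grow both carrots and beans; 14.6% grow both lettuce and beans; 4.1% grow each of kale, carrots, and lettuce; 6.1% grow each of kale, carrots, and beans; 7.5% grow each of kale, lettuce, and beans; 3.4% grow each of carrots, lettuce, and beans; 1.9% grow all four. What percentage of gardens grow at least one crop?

P(at least one) = 40.8 + 31.9 + 38.2 + 50.3 − 11.2 − 15.7 − 19.9 − 9.6 − 15.1 − 14.6 + 4.1 + 6.1 + 7.5 + 3.4 − 1.9 = 94.3%

94.3%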